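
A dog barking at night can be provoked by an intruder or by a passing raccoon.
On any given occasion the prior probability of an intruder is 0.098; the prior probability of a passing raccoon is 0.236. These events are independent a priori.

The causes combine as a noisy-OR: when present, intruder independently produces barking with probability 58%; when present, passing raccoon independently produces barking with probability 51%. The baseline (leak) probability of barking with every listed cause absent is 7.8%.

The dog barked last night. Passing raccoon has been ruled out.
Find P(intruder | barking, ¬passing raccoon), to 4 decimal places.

Under noisy-OR, P(barking | causes) = 1 − (1−0.078)·∏(1−qᵢ) over the active causes.
Enumerate both values of intruder and weight by the priors:
  P(barking | ¬passing raccoon) = 0.078×0.902 + 0.61276×0.098
        = 0.070356 + 0.060050 = 0.130406
Keeping only the intruder-present terms gives 0.060050, so
  P(intruder | barking, ¬passing raccoon) = 0.060050 / 0.130406 ≈ 0.4605

P(intruder | barking, ¬passing raccoon) ≈ 0.4605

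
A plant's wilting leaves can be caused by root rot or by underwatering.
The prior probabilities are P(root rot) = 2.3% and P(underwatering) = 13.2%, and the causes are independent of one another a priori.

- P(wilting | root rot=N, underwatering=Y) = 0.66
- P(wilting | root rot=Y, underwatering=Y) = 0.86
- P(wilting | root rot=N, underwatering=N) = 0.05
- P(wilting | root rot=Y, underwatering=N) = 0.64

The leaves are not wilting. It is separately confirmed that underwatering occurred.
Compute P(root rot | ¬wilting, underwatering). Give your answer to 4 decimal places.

P(root rot | ¬wilting, underwatering) ≈ 0.0096

Sum P(¬wilting|·) weighted by the priors over both values of root rot:
  P(¬wilting | underwatering) = 0.34*0.977 + 0.14*0.023
        = 0.332180 + 0.003220 = 0.335400
The terms with root rot present sum to 0.003220, so
  P(root rot | ¬wilting, underwatering) = 0.003220 / 0.335400 ≈ 0.0096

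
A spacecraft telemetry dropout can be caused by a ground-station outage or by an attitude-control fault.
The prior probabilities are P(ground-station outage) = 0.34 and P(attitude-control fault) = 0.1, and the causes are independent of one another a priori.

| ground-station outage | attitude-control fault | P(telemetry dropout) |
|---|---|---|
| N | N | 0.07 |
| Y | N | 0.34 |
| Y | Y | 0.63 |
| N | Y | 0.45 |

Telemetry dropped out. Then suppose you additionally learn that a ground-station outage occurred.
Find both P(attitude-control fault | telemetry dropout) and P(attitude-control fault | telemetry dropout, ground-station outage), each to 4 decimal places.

P(attitude-control fault | telemetry dropout) ≈ 0.2598; P(attitude-control fault | telemetry dropout, ground-station outage) ≈ 0.1707

Sum P(telemetry dropout|·) weighted by the priors over the 4 (ground-station outage, attitude-control fault) configurations:
  P(telemetry dropout) = 0.07·0.66·0.9 + 0.45·0.66·0.1 + 0.34·0.34·0.9 + 0.63·0.34·0.1
        = 0.041580 + 0.029700 + 0.104040 + 0.021420 = 0.196740
Keeping only the attitude-control fault-present terms gives 0.051120, so
  P(attitude-control fault | telemetry dropout) = 0.051120 / 0.196740 ≈ 0.2598

Now also conditioning on ground-station outage=true:
For the numerator, keep only attitude-control fault=true terms: 0.63×0.1 = 0.063000
Normalizer over all consistent configurations: 0.34×0.9 + 0.63×0.1 = 0.369000
P(attitude-control fault | telemetry dropout, ground-station outage) = 0.063000/0.369000 ≈ 0.1707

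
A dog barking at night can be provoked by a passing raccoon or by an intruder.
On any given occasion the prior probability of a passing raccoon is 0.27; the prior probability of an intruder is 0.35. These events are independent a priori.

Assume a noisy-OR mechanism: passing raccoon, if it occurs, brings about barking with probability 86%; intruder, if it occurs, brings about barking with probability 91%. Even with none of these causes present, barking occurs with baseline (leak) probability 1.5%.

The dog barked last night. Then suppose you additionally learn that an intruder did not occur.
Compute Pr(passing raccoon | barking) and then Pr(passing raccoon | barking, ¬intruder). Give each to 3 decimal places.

Pr(passing raccoon | barking) ≈ 0.505; Pr(passing raccoon | barking, ¬intruder) ≈ 0.955

Under noisy-OR, P(barking | causes) = 1 − (1−0.015)·∏(1−qᵢ) over the active causes.
P(barking) = 0.015×0.73×0.65 + 0.91135×0.73×0.35 + 0.8621×0.27×0.65 + 0.987589×0.27×0.35 = 0.007117 + 0.232850 + 0.151299 + 0.093327 = 0.484593
The passing raccoon-present share is 0.151299 + 0.093327 = 0.244626.
Hence the posterior is 0.244626/0.484593 ≈ 0.505.

Now condition on the additional information:
By total probability over both values of passing raccoon:
  P(barking | ¬intruder) = 0.015·0.73 + 0.8621·0.27
        = 0.010950 + 0.232767 = 0.243717
Keeping only the passing raccoon-present terms gives 0.232767, so
  P(passing raccoon | barking, ¬intruder) = 0.232767 / 0.243717 ≈ 0.955
Ruling out intruder raises the posterior on passing raccoon — the flip side of explaining away.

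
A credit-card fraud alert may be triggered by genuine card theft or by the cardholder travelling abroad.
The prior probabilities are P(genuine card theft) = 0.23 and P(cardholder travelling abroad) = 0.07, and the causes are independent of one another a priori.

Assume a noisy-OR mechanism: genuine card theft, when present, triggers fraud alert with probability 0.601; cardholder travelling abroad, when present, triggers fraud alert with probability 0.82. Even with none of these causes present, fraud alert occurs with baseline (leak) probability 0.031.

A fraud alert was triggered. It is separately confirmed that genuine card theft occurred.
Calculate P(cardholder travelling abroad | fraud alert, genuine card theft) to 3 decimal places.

Under noisy-OR, P(fraud alert | causes) = 1 − (1−0.031)·∏(1−qᵢ) over the active causes.
For the numerator, keep only cardholder travelling abroad=true terms: 0.930406×0.07 = 0.065128
Denominator P(fraud alert | genuine card theft): 0.613369×0.93 + 0.930406×0.07 = 0.635561
P(cardholder travelling abroad | fraud alert, genuine card theft) = 0.065128/0.635561 ≈ 0.102

P(cardholder travelling abroad | fraud alert, genuine card theft) ≈ 0.102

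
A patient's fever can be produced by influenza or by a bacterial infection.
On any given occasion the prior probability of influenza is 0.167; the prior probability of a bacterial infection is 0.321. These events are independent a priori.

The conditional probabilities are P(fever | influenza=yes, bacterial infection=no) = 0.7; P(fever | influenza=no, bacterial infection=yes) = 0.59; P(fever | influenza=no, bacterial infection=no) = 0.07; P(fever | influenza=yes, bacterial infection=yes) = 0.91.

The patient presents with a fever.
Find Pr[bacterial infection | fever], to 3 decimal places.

Pr[bacterial infection | fever] ≈ 0.635

P(fever) = 0.07×0.833×0.679 + 0.59×0.833×0.321 + 0.7×0.167×0.679 + 0.91×0.167×0.321 = 0.039592 + 0.157762 + 0.079375 + 0.048782 = 0.325511
Restricting to configurations with bacterial infection present: 0.157762 + 0.048782 = 0.206544.
Hence the posterior is 0.206544/0.325511 ≈ 0.635.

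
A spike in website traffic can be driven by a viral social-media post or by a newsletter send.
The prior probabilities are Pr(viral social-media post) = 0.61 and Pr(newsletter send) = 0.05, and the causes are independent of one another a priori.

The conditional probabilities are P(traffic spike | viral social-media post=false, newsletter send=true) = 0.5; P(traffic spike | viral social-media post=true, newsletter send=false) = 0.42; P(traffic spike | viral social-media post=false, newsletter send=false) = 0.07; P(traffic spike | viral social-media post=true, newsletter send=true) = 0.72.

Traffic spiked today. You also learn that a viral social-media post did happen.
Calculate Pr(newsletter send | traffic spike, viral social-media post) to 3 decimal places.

Pr(newsletter send | traffic spike, viral social-media post) ≈ 0.083

For the numerator, keep only newsletter send=true terms: 0.72·0.05 = 0.036000
The normalizing constant is 0.42·0.95 + 0.72·0.05 = 0.435000
Posterior = 0.036000 / 0.435000 ≈ 0.083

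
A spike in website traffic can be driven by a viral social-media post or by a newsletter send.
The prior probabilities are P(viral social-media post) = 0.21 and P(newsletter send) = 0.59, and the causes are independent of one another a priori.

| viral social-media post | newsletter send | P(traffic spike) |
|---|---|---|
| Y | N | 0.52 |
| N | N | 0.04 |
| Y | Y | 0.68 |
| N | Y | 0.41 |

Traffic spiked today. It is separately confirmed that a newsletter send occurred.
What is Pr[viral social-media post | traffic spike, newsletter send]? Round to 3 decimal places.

Pr[viral social-media post | traffic spike, newsletter send] ≈ 0.306

P(traffic spike | newsletter send) = 0.41*0.79 + 0.68*0.21 = 0.323900 + 0.142800 = 0.466700
Of this, 0.142800 comes from 0.68*0.21 (the viral social-media post=true cases).
P(viral social-media post | traffic spike, newsletter send) = 0.142800 / 0.466700 ≈ 0.306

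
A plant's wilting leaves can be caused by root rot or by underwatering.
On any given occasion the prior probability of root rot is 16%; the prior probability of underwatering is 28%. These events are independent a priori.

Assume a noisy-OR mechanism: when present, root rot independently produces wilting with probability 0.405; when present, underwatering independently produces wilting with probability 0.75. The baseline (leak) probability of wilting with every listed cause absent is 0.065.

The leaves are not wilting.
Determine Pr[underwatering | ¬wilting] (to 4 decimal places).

Under noisy-OR, P(wilting | causes) = 1 − (1−0.065)·∏(1−qᵢ) over the active causes.
Sum P(¬wilting|·) weighted by the priors over the 4 (root rot, underwatering) configurations:
  P(¬wilting) = 0.935·0.84·0.72 + 0.23375·0.84·0.28 + 0.556325·0.16·0.72 + 0.139081·0.16·0.28
        = 0.565488 + 0.054978 + 0.064089 + 0.006231 = 0.690786
The terms with underwatering present sum to 0.061209, so
  P(underwatering | ¬wilting) = 0.061209 / 0.690786 ≈ 0.0886

Pr[underwatering | ¬wilting] ≈ 0.0886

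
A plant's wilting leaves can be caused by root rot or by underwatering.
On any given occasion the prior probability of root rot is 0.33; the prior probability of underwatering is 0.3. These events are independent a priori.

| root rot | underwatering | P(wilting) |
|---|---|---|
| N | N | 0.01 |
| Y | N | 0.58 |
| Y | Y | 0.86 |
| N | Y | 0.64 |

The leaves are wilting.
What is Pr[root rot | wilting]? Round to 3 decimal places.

By total probability over the 4 (root rot, underwatering) configurations:
  P(wilting) = 0.01×0.67×0.7 + 0.64×0.67×0.3 + 0.58×0.33×0.7 + 0.86×0.33×0.3
        = 0.004690 + 0.128640 + 0.133980 + 0.085140 = 0.352450
The terms with root rot present sum to 0.219120, so
  P(root rot | wilting) = 0.219120 / 0.352450 ≈ 0.622

Pr[root rot | wilting] ≈ 0.622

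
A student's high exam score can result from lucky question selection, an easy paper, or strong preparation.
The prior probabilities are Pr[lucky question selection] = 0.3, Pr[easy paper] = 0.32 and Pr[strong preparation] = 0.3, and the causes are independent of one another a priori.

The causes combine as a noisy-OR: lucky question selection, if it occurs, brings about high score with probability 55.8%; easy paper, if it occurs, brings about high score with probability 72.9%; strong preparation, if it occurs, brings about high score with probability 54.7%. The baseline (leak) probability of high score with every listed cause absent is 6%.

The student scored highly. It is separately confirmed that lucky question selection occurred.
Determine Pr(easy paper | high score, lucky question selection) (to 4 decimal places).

Under noisy-OR, P(high score | causes) = 1 − (1−0.06)·∏(1−qᵢ) over the active causes.
Enumerate the 4 (easy paper, strong preparation) configurations and weight by the priors:
  P(high score | lucky question selection) = 0.58452*0.68*0.7 + 0.811788*0.68*0.3 + 0.887405*0.32*0.7 + 0.948994*0.32*0.3
        = 0.278232 + 0.165605 + 0.198779 + 0.091103 = 0.733719
Configurations with easy paper contribute 0.289882, so
  P(easy paper | high score, lucky question selection) = 0.289882 / 0.733719 ≈ 0.3951

Pr(easy paper | high score, lucky question selection) ≈ 0.3951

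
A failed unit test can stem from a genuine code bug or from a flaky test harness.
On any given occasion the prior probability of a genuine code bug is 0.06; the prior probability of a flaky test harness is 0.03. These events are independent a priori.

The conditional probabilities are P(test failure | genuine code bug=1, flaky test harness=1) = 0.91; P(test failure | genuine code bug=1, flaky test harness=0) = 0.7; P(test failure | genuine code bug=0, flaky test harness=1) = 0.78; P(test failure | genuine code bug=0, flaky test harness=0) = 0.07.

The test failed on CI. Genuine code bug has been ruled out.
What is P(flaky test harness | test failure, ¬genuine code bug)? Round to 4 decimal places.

Enumerate both values of flaky test harness and weight by the priors:
  P(test failure | ¬genuine code bug) = 0.07*0.97 + 0.78*0.03
        = 0.067900 + 0.023400 = 0.091300
Configurations with flaky test harness contribute 0.023400, so
  P(flaky test harness | test failure, ¬genuine code bug) = 0.023400 / 0.091300 ≈ 0.2563

P(flaky test harness | test failure, ¬genuine code bug) ≈ 0.2563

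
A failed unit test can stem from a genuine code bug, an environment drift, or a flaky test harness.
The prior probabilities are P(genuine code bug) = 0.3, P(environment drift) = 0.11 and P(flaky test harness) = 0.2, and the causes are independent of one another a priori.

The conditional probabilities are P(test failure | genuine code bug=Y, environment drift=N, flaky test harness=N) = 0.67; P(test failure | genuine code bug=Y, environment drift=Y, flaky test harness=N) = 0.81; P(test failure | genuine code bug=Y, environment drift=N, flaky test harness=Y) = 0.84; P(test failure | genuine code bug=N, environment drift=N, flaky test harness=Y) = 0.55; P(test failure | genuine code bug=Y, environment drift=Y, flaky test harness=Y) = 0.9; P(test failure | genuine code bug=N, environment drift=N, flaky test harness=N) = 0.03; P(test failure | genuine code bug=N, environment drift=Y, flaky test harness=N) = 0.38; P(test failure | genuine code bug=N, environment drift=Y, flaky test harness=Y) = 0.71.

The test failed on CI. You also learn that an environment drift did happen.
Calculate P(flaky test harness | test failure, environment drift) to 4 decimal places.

P(test failure | environment drift) = 0.38*0.7*0.8 + 0.71*0.7*0.2 + 0.81*0.3*0.8 + 0.9*0.3*0.2 = 0.212800 + 0.099400 + 0.194400 + 0.054000 = 0.560600
Of this, 0.153400 comes from 0.099400 + 0.054000 (the flaky test harness=true cases).
P(flaky test harness | test failure, environment drift) = 0.153400 / 0.560600 ≈ 0.2736

P(flaky test harness | test failure, environment drift) ≈ 0.2736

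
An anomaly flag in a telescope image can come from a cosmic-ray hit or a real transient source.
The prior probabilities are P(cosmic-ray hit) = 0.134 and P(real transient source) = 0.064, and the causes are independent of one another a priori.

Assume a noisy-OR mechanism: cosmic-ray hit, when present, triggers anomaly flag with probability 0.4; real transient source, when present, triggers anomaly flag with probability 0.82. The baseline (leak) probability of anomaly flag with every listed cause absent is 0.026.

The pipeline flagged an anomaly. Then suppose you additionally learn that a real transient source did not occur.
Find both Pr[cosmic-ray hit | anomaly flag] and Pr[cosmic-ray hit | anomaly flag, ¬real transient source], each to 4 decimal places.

Under noisy-OR, P(anomaly flag | causes) = 1 − (1−0.026)·∏(1−qᵢ) over the active causes.
Numerator (weight on configurations with cosmic-ray hit): 0.052126 + 0.007674 = 0.059800
Denominator P(anomaly flag): 0.026*0.866*0.936 + 0.82468*0.866*0.064 + 0.4156*0.134*0.936 + 0.894808*0.134*0.064 = 0.126582
Posterior = 0.059800 / 0.126582 ≈ 0.4724

Now also conditioning on real transient source≠true:
Enumerate both values of cosmic-ray hit and weight by the priors:
  P(anomaly flag | ¬real transient source) = 0.026·0.866 + 0.4156·0.134
        = 0.022516 + 0.055690 = 0.078206
The terms with cosmic-ray hit present sum to 0.055690, so
  P(cosmic-ray hit | anomaly flag, ¬real transient source) = 0.055690 / 0.078206 ≈ 0.7121
With real transient source excluded, cosmic-ray hit must carry more of the explanatory weight for the anomaly flag.

Pr[cosmic-ray hit | anomaly flag] ≈ 0.4724; Pr[cosmic-ray hit | anomaly flag, ¬real transient source] ≈ 0.7121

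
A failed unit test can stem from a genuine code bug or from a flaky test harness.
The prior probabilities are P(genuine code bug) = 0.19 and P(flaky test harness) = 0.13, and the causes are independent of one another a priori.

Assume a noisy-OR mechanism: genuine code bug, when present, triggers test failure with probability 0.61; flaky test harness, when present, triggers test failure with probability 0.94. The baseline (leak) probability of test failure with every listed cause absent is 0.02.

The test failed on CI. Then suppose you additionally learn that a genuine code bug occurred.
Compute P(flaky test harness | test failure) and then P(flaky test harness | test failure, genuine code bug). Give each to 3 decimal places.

P(flaky test harness | test failure) ≈ 0.515; P(flaky test harness | test failure, genuine code bug) ≈ 0.191

Under noisy-OR, P(test failure | causes) = 1 − (1−0.02)·∏(1−qᵢ) over the active causes.
P(test failure) = 0.02×0.81×0.87 + 0.9412×0.81×0.13 + 0.6178×0.19×0.87 + 0.977068×0.19×0.13 = 0.014094 + 0.099108 + 0.102122 + 0.024134 = 0.239458
Of this, 0.123242 comes from 0.099108 + 0.024134 (the flaky test harness=true cases).
So P(flaky test harness | test failure) = 0.123242/0.239458 ≈ 0.515.

Now also conditioning on genuine code bug=true:
Numerator (weight on configurations with flaky test harness): 0.977068*0.13 = 0.127019
Denominator P(test failure | genuine code bug): 0.6178*0.87 + 0.977068*0.13 = 0.664505
P(flaky test harness | test failure, genuine code bug) = 0.127019/0.664505 ≈ 0.191
The drop from 0.515 to 0.191 is the explaining-away (discounting) effect.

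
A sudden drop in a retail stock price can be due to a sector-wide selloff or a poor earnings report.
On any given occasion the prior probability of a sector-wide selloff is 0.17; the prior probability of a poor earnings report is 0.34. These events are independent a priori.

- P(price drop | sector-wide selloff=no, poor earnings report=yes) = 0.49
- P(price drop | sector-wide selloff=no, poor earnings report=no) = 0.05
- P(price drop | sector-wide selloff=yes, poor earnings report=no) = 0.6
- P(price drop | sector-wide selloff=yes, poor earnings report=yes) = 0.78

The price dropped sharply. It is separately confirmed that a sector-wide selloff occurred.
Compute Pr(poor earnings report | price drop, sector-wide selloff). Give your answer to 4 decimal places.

Pr(poor earnings report | price drop, sector-wide selloff) ≈ 0.4011

Sum P(price drop|·) weighted by the priors over both values of poor earnings report:
  P(price drop | sector-wide selloff) = 0.6*0.66 + 0.78*0.34
        = 0.396000 + 0.265200 = 0.661200
The terms with poor earnings report present sum to 0.265200, so
  P(poor earnings report | price drop, sector-wide selloff) = 0.265200 / 0.661200 ≈ 0.4011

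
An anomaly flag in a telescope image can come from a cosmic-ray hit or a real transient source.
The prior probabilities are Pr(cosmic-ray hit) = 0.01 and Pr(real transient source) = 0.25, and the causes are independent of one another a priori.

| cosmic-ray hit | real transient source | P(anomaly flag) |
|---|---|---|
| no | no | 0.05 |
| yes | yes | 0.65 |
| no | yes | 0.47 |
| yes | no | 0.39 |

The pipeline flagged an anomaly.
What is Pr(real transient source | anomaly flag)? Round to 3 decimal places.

Numerator (weight on configurations with real transient source): 0.116325 + 0.001625 = 0.117950
Normalizer over all consistent configurations: 0.05·0.99·0.75 + 0.47·0.99·0.25 + 0.39·0.01·0.75 + 0.65·0.01·0.25 = 0.158000
Posterior = 0.117950 / 0.158000 ≈ 0.747

Pr(real transient source | anomaly flag) ≈ 0.747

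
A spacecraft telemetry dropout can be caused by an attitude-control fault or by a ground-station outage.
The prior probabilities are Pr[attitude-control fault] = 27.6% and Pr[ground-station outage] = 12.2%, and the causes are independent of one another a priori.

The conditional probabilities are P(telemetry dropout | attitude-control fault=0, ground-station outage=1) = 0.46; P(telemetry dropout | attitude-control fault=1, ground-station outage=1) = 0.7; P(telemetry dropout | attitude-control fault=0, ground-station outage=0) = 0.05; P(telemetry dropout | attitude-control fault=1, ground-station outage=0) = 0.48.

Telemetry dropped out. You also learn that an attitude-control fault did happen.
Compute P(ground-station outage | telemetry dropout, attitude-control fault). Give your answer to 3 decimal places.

P(telemetry dropout | attitude-control fault) = 0.48×0.878 + 0.7×0.122 = 0.421440 + 0.085400 = 0.506840
Restricting to configurations with ground-station outage present: 0.7×0.122 = 0.085400.
So P(ground-station outage | telemetry dropout, attitude-control fault) = 0.085400/0.506840 ≈ 0.168.

P(ground-station outage | telemetry dropout, attitude-control fault) ≈ 0.168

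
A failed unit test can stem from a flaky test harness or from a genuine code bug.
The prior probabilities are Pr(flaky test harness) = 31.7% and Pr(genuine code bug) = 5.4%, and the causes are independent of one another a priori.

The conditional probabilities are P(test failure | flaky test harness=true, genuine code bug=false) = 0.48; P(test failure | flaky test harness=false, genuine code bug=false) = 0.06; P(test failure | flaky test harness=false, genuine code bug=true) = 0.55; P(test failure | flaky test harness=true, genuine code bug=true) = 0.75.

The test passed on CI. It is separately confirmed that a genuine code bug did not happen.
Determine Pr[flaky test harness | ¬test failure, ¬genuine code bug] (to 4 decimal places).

Pr[flaky test harness | ¬test failure, ¬genuine code bug] ≈ 0.2043

Enumerate both values of flaky test harness and weight by the priors:
  P(¬test failure | ¬genuine code bug) = 0.94×0.683 + 0.52×0.317
        = 0.642020 + 0.164840 = 0.806860
Keeping only the flaky test harness-present terms gives 0.164840, so
  P(flaky test harness | ¬test failure, ¬genuine code bug) = 0.164840 / 0.806860 ≈ 0.2043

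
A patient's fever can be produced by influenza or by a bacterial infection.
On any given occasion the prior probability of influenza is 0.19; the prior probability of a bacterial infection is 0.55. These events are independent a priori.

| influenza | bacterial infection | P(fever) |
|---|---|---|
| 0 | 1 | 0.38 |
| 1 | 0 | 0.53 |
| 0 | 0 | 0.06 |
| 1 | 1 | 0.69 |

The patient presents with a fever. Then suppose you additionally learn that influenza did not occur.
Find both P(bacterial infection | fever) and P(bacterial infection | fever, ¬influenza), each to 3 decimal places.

P(bacterial infection | fever) ≈ 0.782; P(bacterial infection | fever, ¬influenza) ≈ 0.886

For the numerator, keep only bacterial infection=true terms: 0.169290 + 0.072105 = 0.241395
The normalizing constant is 0.06*0.81*0.45 + 0.38*0.81*0.55 + 0.53*0.19*0.45 + 0.69*0.19*0.55 = 0.308580
Posterior = 0.241395 / 0.308580 ≈ 0.782

With the extra evidence:
Sum P(fever|·) weighted by the priors over both values of bacterial infection:
  P(fever | ¬influenza) = 0.06×0.45 + 0.38×0.55
        = 0.027000 + 0.209000 = 0.236000
Configurations with bacterial infection contribute 0.209000, so
  P(bacterial infection | fever, ¬influenza) = 0.209000 / 0.236000 ≈ 0.886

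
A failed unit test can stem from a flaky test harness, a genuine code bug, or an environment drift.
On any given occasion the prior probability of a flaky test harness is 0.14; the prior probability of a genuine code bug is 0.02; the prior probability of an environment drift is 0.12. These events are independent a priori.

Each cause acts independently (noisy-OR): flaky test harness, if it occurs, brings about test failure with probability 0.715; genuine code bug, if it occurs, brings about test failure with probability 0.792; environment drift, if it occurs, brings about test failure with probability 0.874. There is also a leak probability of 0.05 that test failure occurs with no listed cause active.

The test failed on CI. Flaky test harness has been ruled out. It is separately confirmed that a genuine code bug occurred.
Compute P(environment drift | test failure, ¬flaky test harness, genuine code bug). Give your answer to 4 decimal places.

P(environment drift | test failure, ¬flaky test harness, genuine code bug) ≈ 0.1422

Under noisy-OR, P(test failure | causes) = 1 − (1−0.05)·∏(1−qᵢ) over the active causes.
Sum P(test failure|·) weighted by the priors over both values of environment drift:
  P(test failure | ¬flaky test harness, genuine code bug) = 0.8024*0.88 + 0.975102*0.12
        = 0.706112 + 0.117012 = 0.823124
Configurations with environment drift contribute 0.117012, so
  P(environment drift | test failure, ¬flaky test harness, genuine code bug) = 0.117012 / 0.823124 ≈ 0.1422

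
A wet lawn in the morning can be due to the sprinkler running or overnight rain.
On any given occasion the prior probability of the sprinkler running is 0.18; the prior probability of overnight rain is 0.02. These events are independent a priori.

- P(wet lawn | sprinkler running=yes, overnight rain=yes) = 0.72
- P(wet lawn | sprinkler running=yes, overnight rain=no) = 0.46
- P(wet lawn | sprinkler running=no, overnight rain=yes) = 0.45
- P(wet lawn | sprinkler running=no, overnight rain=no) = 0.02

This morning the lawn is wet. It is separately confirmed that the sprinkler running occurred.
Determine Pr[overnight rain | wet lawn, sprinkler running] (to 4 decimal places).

Sum P(wet lawn|·) weighted by the priors over both values of overnight rain:
  P(wet lawn | sprinkler running) = 0.46*0.98 + 0.72*0.02
        = 0.450800 + 0.014400 = 0.465200
The terms with overnight rain present sum to 0.014400, so
  P(overnight rain | wet lawn, sprinkler running) = 0.014400 / 0.465200 ≈ 0.0310

Pr[overnight rain | wet lawn, sprinkler running] ≈ 0.0310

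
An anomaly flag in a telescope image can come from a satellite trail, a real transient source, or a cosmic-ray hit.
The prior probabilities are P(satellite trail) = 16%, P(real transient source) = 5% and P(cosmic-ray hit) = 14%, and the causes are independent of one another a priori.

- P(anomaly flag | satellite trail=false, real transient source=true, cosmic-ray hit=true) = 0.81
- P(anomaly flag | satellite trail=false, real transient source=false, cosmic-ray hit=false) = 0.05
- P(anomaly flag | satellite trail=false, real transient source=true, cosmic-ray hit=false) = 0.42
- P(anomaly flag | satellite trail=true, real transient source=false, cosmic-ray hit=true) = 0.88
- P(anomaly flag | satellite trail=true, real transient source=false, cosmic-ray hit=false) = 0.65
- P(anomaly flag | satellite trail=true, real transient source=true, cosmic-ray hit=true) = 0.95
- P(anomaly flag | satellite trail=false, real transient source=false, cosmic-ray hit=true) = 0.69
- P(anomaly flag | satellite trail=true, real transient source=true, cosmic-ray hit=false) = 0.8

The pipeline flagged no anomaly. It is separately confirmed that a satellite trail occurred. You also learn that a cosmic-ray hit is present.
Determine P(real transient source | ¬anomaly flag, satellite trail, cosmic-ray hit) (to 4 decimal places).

Weight on real transient source=true, given the evidence: 0.05*0.05 = 0.002500
Denominator P(¬anomaly flag | satellite trail, cosmic-ray hit): 0.12*0.95 + 0.05*0.05 = 0.116500
Posterior = 0.002500 / 0.116500 ≈ 0.0215

P(real transient source | ¬anomaly flag, satellite trail, cosmic-ray hit) ≈ 0.0215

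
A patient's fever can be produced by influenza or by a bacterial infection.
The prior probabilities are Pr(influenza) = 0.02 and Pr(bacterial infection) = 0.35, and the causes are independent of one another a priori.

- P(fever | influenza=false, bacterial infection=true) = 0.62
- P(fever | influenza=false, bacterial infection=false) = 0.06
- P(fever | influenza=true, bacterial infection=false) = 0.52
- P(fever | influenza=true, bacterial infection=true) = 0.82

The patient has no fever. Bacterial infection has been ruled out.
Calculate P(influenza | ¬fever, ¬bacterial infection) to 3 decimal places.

P(influenza | ¬fever, ¬bacterial infection) ≈ 0.010

By total probability over both values of influenza:
  P(¬fever | ¬bacterial infection) = 0.94*0.98 + 0.48*0.02
        = 0.921200 + 0.009600 = 0.930800
The terms with influenza present sum to 0.009600, so
  P(influenza | ¬fever, ¬bacterial infection) = 0.009600 / 0.930800 ≈ 0.010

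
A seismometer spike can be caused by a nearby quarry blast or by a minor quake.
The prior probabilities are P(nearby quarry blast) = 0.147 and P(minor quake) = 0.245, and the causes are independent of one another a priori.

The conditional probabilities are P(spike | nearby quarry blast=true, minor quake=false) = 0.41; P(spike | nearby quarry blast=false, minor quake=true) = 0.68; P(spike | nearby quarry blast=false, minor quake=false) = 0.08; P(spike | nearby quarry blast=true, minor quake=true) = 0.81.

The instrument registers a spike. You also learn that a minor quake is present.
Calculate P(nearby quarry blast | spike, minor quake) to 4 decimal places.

P(nearby quarry blast | spike, minor quake) ≈ 0.1703

Numerator (weight on configurations with nearby quarry blast): 0.81×0.147 = 0.119070
Normalizer over all consistent configurations: 0.68×0.853 + 0.81×0.147 = 0.699110
Posterior = 0.119070 / 0.699110 ≈ 0.1703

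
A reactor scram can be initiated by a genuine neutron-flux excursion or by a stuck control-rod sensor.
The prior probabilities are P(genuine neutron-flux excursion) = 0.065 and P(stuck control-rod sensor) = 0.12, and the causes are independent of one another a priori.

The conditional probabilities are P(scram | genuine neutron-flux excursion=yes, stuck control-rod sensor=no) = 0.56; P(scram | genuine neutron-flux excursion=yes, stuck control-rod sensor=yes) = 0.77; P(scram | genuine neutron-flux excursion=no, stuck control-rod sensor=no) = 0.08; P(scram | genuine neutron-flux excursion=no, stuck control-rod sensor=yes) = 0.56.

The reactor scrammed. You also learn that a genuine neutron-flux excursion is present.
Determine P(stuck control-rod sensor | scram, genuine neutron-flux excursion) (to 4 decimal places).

P(scram | genuine neutron-flux excursion) = 0.56×0.88 + 0.77×0.12 = 0.492800 + 0.092400 = 0.585200
Of this, 0.092400 comes from 0.77×0.12 (the stuck control-rod sensor=true cases).
Hence the posterior is 0.092400/0.585200 ≈ 0.1579.

P(stuck control-rod sensor | scram, genuine neutron-flux excursion) ≈ 0.1579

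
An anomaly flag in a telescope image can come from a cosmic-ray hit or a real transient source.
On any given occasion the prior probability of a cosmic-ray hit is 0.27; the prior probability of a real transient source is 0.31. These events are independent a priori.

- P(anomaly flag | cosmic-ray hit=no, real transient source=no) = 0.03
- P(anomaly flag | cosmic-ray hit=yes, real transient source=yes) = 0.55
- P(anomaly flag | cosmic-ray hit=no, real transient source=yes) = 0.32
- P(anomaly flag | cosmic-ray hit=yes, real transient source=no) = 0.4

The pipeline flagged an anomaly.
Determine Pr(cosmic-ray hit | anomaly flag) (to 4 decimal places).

Weight on cosmic-ray hit=true, given the evidence: 0.074520 + 0.046035 = 0.120555
Denominator P(anomaly flag): 0.03×0.73×0.69 + 0.32×0.73×0.31 + 0.4×0.27×0.69 + 0.55×0.27×0.31 = 0.208082
P(cosmic-ray hit | anomaly flag) = 0.120555/0.208082 ≈ 0.5794

Pr(cosmic-ray hit | anomaly flag) ≈ 0.5794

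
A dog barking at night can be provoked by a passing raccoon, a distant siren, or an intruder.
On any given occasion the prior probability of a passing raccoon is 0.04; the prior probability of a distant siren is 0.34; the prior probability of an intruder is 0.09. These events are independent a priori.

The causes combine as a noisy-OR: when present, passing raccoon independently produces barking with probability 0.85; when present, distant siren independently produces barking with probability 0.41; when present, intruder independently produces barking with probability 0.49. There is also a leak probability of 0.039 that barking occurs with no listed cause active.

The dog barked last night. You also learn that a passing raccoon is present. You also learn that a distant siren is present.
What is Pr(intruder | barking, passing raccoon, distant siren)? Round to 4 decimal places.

Pr(intruder | barking, passing raccoon, distant siren) ≈ 0.0937

Under noisy-OR, P(barking | causes) = 1 − (1−0.039)·∏(1−qᵢ) over the active causes.
P(barking | passing raccoon, distant siren) = 0.914951×0.91 + 0.956625×0.09 = 0.832605 + 0.086096 = 0.918701
The intruder-present share is 0.956625×0.09 = 0.086096.
P(intruder | barking, passing raccoon, distant siren) = 0.086096 / 0.918701 ≈ 0.0937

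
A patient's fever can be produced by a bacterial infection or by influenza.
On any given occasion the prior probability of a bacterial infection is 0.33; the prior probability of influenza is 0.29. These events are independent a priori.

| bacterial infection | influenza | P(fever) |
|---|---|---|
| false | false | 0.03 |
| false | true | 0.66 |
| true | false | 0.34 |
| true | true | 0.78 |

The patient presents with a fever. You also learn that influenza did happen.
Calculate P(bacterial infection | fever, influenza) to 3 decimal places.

P(bacterial infection | fever, influenza) ≈ 0.368

Enumerate both values of bacterial infection and weight by the priors:
  P(fever | influenza) = 0.66×0.67 + 0.78×0.33
        = 0.442200 + 0.257400 = 0.699600
The terms with bacterial infection present sum to 0.257400, so
  P(bacterial infection | fever, influenza) = 0.257400 / 0.699600 ≈ 0.368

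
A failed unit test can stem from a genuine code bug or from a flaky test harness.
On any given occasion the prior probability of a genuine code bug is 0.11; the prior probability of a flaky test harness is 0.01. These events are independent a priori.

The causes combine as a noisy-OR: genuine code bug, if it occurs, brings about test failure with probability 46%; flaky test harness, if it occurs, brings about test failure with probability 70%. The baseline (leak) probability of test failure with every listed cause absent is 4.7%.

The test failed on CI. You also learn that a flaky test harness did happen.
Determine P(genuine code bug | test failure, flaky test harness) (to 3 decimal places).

Under noisy-OR, P(test failure | causes) = 1 − (1−0.047)·∏(1−qᵢ) over the active causes.
By total probability over both values of genuine code bug:
  P(test failure | flaky test harness) = 0.7141*0.89 + 0.845614*0.11
        = 0.635549 + 0.093018 = 0.728567
Keeping only the genuine code bug-present terms gives 0.093018, so
  P(genuine code bug | test failure, flaky test harness) = 0.093018 / 0.728567 ≈ 0.128

P(genuine code bug | test failure, flaky test harness) ≈ 0.128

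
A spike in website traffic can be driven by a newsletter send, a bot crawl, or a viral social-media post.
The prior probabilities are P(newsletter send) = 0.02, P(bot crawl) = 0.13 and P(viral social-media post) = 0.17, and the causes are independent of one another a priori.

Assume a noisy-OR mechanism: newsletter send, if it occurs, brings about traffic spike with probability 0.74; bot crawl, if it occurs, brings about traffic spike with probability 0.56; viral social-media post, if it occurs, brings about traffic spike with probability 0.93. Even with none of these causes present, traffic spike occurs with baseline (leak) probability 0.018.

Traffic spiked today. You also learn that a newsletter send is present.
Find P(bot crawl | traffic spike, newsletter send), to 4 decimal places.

P(bot crawl | traffic spike, newsletter send) ≈ 0.1470

Under noisy-OR, P(traffic spike | causes) = 1 − (1−0.018)·∏(1−qᵢ) over the active causes.
P(traffic spike | newsletter send) = 0.74468*0.87*0.83 + 0.982128*0.87*0.17 + 0.887659*0.13*0.83 + 0.992136*0.13*0.17 = 0.537733 + 0.145257 + 0.095778 + 0.021926 = 0.800694
The bot crawl-present share is 0.095778 + 0.021926 = 0.117704.
Hence the posterior is 0.117704/0.800694 ≈ 0.1470.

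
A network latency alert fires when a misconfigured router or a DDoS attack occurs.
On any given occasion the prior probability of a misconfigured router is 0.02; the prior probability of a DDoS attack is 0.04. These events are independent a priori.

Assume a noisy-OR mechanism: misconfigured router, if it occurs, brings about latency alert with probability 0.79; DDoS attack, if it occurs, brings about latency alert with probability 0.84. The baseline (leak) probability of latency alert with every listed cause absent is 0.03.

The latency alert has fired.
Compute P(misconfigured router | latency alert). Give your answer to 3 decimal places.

P(misconfigured router | latency alert) ≈ 0.208

Under noisy-OR, P(latency alert | causes) = 1 − (1−0.03)·∏(1−qᵢ) over the active causes.
For the numerator, keep only misconfigured router=true terms: 0.015289 + 0.000774 = 0.016063
Denominator P(latency alert): 0.03*0.98*0.96 + 0.8448*0.98*0.04 + 0.7963*0.02*0.96 + 0.967408*0.02*0.04 = 0.077403
P(misconfigured router | latency alert) = 0.016063/0.077403 ≈ 0.208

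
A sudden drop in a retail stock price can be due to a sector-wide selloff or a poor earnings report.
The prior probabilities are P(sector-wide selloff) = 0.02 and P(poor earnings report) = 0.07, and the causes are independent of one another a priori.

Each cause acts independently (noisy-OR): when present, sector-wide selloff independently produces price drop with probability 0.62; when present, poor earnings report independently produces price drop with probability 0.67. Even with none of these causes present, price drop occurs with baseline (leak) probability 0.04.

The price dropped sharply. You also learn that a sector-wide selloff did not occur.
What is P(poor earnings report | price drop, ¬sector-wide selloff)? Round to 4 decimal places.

P(poor earnings report | price drop, ¬sector-wide selloff) ≈ 0.5625

Under noisy-OR, P(price drop | causes) = 1 − (1−0.04)·∏(1−qᵢ) over the active causes.
P(price drop | ¬sector-wide selloff) = 0.04*0.93 + 0.6832*0.07 = 0.037200 + 0.047824 = 0.085024
The poor earnings report-present share is 0.6832*0.07 = 0.047824.
P(poor earnings report | price drop, ¬sector-wide selloff) = 0.047824 / 0.085024 ≈ 0.5625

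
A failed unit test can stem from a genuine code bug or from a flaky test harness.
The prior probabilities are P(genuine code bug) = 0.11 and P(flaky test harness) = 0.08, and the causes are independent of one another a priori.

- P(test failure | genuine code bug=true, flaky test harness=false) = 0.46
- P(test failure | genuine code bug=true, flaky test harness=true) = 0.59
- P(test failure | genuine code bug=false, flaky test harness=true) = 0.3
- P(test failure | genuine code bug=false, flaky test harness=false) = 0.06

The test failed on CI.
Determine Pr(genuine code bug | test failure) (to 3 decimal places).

P(test failure) = 0.06*0.89*0.92 + 0.3*0.89*0.08 + 0.46*0.11*0.92 + 0.59*0.11*0.08 = 0.049128 + 0.021360 + 0.046552 + 0.005192 = 0.122232
Of this, 0.051744 comes from 0.046552 + 0.005192 (the genuine code bug=true cases).
So P(genuine code bug | test failure) = 0.051744/0.122232 ≈ 0.423.

Pr(genuine code bug | test failure) ≈ 0.423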